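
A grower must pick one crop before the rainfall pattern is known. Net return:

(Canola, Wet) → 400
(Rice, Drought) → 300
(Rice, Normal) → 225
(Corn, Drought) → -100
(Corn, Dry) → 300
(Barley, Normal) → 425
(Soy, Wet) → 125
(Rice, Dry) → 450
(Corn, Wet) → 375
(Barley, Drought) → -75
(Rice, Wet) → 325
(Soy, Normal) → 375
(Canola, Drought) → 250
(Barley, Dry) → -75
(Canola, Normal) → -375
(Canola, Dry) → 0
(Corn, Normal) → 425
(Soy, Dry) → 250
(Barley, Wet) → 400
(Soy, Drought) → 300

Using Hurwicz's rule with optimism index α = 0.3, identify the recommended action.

Rice

Soy: 0.3·375 + 0.7·125 = 200
Canola: 0.3·400 + 0.7·(-375) = -142.5
Rice: 0.3·450 + 0.7·225 = 292.5
Barley: 0.3·425 + 0.7·(-75) = 75
Corn: 0.3·425 + 0.7·(-100) = 57.5
Highest Hurwicz score = 292.5 → Rice.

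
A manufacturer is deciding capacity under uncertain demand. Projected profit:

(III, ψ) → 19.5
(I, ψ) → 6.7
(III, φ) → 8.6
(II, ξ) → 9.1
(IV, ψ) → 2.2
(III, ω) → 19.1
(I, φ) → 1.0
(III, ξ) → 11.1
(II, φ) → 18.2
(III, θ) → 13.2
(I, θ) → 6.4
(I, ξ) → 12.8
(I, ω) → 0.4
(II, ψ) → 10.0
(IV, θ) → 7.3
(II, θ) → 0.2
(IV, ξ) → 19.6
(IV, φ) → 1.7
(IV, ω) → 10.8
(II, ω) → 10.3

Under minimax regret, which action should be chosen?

III

Column bests: θ=13.2, φ=18.2, ψ=19.5, ω=19.1, ξ=19.6.
I regrets: 6.8, 17.2, 12.8, 18.7, 6.8 → max 18.7
II regrets: 13.0, 0.0, 9.5, 8.8, 10.5 → max 13.0
III regrets: 0.0, 9.6, 0.0, 0.0, 8.5 → max 9.6
IV regrets: 5.9, 16.5, 17.3, 8.3, 0.0 → max 17.3
Smallest max regret = 9.6 → III.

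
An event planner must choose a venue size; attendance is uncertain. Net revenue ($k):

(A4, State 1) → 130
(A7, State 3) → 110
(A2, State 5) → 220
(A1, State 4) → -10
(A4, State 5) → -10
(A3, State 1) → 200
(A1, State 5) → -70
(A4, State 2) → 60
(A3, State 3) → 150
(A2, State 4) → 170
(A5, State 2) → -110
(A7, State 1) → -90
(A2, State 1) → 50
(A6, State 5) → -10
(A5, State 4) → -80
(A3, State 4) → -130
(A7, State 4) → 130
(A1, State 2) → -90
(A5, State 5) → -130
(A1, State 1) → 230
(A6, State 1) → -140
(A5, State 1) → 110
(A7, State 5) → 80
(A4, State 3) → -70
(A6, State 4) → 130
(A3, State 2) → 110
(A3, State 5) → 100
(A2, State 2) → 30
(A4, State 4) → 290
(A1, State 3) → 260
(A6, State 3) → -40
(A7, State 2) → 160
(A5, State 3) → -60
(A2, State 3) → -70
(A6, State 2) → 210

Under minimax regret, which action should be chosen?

A1

Column bests: State 1=230, State 2=210, State 3=260, State 4=290, State 5=220.
A1 regrets: 0, 300, 0, 300, 290 → max 300
A2 regrets: 180, 180, 330, 120, 0 → max 330
A3 regrets: 30, 100, 110, 420, 120 → max 420
A4 regrets: 100, 150, 330, 0, 230 → max 330
A5 regrets: 120, 320, 320, 370, 350 → max 370
A6 regrets: 370, 0, 300, 160, 230 → max 370
A7 regrets: 320, 50, 150, 160, 140 → max 320
Smallest max regret = 300 → A1.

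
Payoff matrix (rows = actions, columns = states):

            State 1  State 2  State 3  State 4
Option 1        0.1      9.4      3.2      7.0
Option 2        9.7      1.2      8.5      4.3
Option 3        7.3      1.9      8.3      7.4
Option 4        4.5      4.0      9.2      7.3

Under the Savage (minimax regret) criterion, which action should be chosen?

Option 4

Column bests: State 1=9.7, State 2=9.4, State 3=9.2, State 4=7.4.
Option 1 regrets: 9.6, 0.0, 6.0, 0.4 → max 9.6
Option 2 regrets: 0.0, 8.2, 0.7, 3.1 → max 8.2
Option 3 regrets: 2.4, 7.5, 0.9, 0.0 → max 7.5
Option 4 regrets: 5.2, 5.4, 0.0, 0.1 → max 5.4
Smallest max regret = 5.4 → Option 4.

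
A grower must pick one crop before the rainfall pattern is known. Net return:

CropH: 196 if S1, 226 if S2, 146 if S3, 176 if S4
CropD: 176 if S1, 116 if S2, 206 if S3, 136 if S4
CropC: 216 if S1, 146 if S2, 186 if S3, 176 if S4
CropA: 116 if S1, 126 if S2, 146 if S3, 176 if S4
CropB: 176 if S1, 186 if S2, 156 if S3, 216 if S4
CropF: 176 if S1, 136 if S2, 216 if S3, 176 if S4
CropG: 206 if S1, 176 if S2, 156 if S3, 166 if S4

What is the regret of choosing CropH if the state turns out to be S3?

Best payoff under S3 is 216.
Regret = 216 − 146 = 70.

70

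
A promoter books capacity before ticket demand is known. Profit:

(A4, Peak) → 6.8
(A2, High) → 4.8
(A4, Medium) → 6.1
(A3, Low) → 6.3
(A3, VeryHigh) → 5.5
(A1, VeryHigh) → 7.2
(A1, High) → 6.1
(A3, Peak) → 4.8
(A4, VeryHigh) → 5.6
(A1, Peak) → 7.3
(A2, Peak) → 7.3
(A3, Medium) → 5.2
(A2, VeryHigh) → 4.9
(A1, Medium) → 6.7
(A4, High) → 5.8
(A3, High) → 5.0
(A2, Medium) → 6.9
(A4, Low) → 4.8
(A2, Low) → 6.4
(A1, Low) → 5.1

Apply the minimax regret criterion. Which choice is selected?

A1

Column bests: Low=6.4, Medium=6.9, High=6.1, VeryHigh=7.2, Peak=7.3.
A1 regrets: 1.3, 0.2, 0.0, 0.0, 0.0 → max 1.3
A2 regrets: 0.0, 0.0, 1.3, 2.3, 0.0 → max 2.3
A3 regrets: 0.1, 1.7, 1.1, 1.7, 2.5 → max 2.5
A4 regrets: 1.6, 0.8, 0.3, 1.6, 0.5 → max 1.6
Smallest max regret = 1.3 → A1.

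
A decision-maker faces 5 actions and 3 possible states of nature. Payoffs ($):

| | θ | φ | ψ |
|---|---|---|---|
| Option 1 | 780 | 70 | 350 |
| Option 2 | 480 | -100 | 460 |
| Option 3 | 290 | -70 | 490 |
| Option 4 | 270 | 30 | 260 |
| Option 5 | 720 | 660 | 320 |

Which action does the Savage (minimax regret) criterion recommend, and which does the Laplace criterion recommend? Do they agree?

Column bests: θ=780, φ=660, ψ=490.
Option 1 regrets: 0, 590, 140 → max 590
Option 2 regrets: 300, 760, 30 → max 760
Option 3 regrets: 490, 730, 0 → max 730
Option 4 regrets: 510, 630, 230 → max 630
Option 5 regrets: 60, 0, 170 → max 170
Smallest max regret = 170 → Option 5.
Row averages: Option 1=400, Option 2=280, Option 3=710/3, Option 4=560/3, Option 5=1700/3
Highest average = 1700/3 → Option 5.

minimax regret → Option 5; laplace → Option 5 (agree)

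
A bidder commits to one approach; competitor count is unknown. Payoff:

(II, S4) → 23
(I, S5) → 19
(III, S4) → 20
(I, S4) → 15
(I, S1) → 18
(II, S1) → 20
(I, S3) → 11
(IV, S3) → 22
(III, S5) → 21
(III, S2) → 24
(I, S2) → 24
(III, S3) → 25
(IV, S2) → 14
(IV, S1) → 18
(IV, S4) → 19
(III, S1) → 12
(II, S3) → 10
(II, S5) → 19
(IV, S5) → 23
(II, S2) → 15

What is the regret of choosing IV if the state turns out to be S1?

2

Best payoff under S1 is 20.
Regret = 20 − 18 = 2.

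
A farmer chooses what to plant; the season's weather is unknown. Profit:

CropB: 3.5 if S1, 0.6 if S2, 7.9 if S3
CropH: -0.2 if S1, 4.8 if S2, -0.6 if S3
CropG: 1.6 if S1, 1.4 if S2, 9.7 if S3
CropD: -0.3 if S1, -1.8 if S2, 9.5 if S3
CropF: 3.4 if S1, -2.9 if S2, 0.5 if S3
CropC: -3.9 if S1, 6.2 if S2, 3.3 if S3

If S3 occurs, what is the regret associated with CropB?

1.8

Best payoff under S3 is 9.7.
Regret = 9.7 − 7.9 = 1.8.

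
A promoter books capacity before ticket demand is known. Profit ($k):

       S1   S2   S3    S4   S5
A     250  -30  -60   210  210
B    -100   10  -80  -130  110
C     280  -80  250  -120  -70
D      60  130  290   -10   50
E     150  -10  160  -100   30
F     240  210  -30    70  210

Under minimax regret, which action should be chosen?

D

Column bests: S1=280, S2=210, S3=290, S4=210, S5=210.
A regrets: 30, 240, 350, 0, 0 → max 350
B regrets: 380, 200, 370, 340, 100 → max 380
C regrets: 0, 290, 40, 330, 280 → max 330
D regrets: 220, 80, 0, 220, 160 → max 220
E regrets: 130, 220, 130, 310, 180 → max 310
F regrets: 40, 0, 320, 140, 0 → max 320
Smallest max regret = 220 → D.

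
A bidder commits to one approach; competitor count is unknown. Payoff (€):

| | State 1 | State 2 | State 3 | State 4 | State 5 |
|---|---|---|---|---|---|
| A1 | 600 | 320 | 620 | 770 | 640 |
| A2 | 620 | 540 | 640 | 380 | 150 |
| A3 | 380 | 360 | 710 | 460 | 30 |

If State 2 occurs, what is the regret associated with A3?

180

Best payoff under State 2 is 540.
Regret = 540 − 360 = 180.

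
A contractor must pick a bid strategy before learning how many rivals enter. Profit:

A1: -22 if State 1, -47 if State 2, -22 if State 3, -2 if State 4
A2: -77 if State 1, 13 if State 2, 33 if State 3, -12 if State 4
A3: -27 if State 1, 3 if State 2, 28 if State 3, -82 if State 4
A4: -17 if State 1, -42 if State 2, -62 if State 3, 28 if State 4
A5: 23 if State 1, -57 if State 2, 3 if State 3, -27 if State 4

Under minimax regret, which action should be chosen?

A1

Column bests: State 1=23, State 2=13, State 3=33, State 4=28.
A1 regrets: 45, 60, 55, 30 → max 60
A2 regrets: 100, 0, 0, 40 → max 100
A3 regrets: 50, 10, 5, 110 → max 110
A4 regrets: 40, 55, 95, 0 → max 95
A5 regrets: 0, 70, 30, 55 → max 70
Smallest max regret = 60 → A1.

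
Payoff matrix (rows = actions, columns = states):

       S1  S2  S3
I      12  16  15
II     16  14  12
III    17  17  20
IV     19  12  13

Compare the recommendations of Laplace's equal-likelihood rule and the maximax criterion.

Row averages: I=43/3, II=14, III=18, IV=44/3
Highest average = 18 → III.
Row maxima: I=16, II=16, III=20, IV=19
Best best-case = 20 → III.

laplace → III; maximax → III (agree)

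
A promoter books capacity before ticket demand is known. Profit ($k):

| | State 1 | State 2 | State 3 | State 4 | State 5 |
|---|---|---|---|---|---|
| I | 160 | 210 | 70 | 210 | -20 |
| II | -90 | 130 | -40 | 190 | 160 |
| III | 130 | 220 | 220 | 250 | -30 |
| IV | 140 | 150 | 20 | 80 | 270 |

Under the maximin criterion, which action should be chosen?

Row minima: I=-20, II=-90, III=-30, IV=20
Best worst-case = 20 → IV.

IV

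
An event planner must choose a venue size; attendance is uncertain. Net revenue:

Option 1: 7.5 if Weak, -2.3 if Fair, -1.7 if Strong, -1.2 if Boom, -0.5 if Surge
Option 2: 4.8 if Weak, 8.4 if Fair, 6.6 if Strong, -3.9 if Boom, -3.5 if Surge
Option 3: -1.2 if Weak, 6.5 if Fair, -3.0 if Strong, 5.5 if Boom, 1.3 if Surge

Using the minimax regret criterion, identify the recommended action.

Option 2

Column bests: Weak=7.5, Fair=8.4, Strong=6.6, Boom=5.5, Surge=1.3.
Option 1 regrets: 0.0, 10.7, 8.3, 6.7, 1.8 → max 10.7
Option 2 regrets: 2.7, 0.0, 0.0, 9.4, 4.8 → max 9.4
Option 3 regrets: 8.7, 1.9, 9.6, 0.0, 0.0 → max 9.6
Smallest max regret = 9.4 → Option 2.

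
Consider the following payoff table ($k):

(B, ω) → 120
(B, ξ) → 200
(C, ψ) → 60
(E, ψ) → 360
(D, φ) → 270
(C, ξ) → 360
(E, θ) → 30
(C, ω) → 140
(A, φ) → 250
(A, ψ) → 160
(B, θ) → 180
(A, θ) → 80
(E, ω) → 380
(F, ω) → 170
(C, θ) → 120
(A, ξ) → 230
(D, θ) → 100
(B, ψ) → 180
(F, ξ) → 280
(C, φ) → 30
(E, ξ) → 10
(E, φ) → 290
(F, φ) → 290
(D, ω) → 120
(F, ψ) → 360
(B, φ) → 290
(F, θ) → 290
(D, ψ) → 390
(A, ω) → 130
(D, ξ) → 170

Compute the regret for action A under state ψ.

230

Best payoff under ψ is 390.
Regret = 390 − 160 = 230.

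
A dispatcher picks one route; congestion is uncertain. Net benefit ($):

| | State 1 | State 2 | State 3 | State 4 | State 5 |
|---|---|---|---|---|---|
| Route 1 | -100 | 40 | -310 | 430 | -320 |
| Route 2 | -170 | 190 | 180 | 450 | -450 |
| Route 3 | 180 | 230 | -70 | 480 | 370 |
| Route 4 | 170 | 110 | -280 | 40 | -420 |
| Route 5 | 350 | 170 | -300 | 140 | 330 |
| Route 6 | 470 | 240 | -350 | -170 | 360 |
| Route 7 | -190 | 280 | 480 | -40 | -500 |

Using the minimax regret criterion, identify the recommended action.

Route 3

Column bests: State 1=470, State 2=280, State 3=480, State 4=480, State 5=370.
Route 1 regrets: 570, 240, 790, 50, 690 → max 790
Route 2 regrets: 640, 90, 300, 30, 820 → max 820
Route 3 regrets: 290, 50, 550, 0, 0 → max 550
Route 4 regrets: 300, 170, 760, 440, 790 → max 790
Route 5 regrets: 120, 110, 780, 340, 40 → max 780
Route 6 regrets: 0, 40, 830, 650, 10 → max 830
Route 7 regrets: 660, 0, 0, 520, 870 → max 870
Smallest max regret = 550 → Route 3.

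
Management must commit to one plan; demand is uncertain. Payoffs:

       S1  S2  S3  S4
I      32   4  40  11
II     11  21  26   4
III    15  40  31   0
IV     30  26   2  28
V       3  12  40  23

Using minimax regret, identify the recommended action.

II

Column bests: S1=32, S2=40, S3=40, S4=28.
I regrets: 0, 36, 0, 17 → max 36
II regrets: 21, 19, 14, 24 → max 24
III regrets: 17, 0, 9, 28 → max 28
IV regrets: 2, 14, 38, 0 → max 38
V regrets: 29, 28, 0, 5 → max 29
Smallest max regret = 24 → II.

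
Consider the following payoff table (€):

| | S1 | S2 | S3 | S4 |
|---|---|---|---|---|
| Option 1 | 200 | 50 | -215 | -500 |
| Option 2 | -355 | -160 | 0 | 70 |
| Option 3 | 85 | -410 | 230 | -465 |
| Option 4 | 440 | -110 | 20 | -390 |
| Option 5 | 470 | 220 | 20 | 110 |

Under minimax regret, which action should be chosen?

Option 5

Column bests: S1=470, S2=220, S3=230, S4=110.
Option 1 regrets: 270, 170, 445, 610 → max 610
Option 2 regrets: 825, 380, 230, 40 → max 825
Option 3 regrets: 385, 630, 0, 575 → max 630
Option 4 regrets: 30, 330, 210, 500 → max 500
Option 5 regrets: 0, 0, 210, 0 → max 210
Smallest max regret = 210 → Option 5.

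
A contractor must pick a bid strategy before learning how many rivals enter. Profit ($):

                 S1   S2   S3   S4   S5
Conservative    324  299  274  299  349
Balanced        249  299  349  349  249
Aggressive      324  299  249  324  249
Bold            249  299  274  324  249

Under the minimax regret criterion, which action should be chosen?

Conservative

Column bests: S1=324, S2=299, S3=349, S4=349, S5=349.
Conservative regrets: 0, 0, 75, 50, 0 → max 75
Balanced regrets: 75, 0, 0, 0, 100 → max 100
Aggressive regrets: 0, 0, 100, 25, 100 → max 100
Bold regrets: 75, 0, 75, 25, 100 → max 100
Smallest max regret = 75 → Conservative.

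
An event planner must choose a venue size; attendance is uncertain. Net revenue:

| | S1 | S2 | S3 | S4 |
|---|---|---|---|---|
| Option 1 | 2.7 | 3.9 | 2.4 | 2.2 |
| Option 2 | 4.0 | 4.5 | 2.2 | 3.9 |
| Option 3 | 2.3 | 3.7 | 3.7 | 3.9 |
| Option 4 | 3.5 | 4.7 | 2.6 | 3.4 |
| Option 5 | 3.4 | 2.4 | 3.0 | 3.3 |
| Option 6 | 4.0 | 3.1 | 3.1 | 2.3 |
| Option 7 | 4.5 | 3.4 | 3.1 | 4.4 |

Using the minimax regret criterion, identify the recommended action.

Option 4

Column bests: S1=4.5, S2=4.7, S3=3.7, S4=4.4.
Option 1 regrets: 1.8, 0.8, 1.3, 2.2 → max 2.2
Option 2 regrets: 0.5, 0.2, 1.5, 0.5 → max 1.5
Option 3 regrets: 2.2, 1.0, 0.0, 0.5 → max 2.2
Option 4 regrets: 1.0, 0.0, 1.1, 1.0 → max 1.1
Option 5 regrets: 1.1, 2.3, 0.7, 1.1 → max 2.3
Option 6 regrets: 0.5, 1.6, 0.6, 2.1 → max 2.1
Option 7 regrets: 0.0, 1.3, 0.6, 0.0 → max 1.3
Smallest max regret = 1.1 → Option 4.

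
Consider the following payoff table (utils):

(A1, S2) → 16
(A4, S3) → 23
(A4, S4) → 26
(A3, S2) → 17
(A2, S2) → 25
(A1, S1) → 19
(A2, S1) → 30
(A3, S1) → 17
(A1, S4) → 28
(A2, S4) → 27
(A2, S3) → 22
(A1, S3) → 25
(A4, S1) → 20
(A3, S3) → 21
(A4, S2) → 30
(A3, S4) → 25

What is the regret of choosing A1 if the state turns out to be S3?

Best payoff under S3 is 25.
Regret = 25 − 25 = 0.

0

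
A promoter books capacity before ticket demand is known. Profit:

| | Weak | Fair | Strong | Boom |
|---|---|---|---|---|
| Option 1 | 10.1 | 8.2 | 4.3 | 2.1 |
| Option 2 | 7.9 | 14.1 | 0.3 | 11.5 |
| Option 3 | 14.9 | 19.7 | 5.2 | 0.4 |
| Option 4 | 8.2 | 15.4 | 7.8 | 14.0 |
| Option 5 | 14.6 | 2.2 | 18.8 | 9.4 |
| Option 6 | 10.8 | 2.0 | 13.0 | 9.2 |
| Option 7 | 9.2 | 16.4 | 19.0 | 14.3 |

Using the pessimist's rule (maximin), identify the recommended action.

Option 7

Row minima: Option 1=2.1, Option 2=0.3, Option 3=0.4, Option 4=7.8, Option 5=2.2, Option 6=2.0, Option 7=9.2
Best worst-case = 9.2 → Option 7.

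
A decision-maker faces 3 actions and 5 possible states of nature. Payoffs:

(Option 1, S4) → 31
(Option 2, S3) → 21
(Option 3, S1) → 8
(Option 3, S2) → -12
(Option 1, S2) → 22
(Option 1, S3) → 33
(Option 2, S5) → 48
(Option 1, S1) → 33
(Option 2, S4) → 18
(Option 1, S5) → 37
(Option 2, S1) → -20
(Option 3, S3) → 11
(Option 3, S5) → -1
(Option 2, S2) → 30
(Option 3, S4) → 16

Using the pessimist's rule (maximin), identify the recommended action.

Row minima: Option 1=22, Option 2=-20, Option 3=-12
Best worst-case = 22 → Option 1.

Option 1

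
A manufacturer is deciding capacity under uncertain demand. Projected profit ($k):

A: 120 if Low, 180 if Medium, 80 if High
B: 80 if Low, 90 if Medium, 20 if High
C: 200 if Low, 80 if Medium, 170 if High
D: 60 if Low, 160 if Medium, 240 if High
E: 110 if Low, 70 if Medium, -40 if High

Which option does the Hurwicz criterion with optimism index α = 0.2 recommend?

A: 0.2·180 + 0.8·80 = 100
B: 0.2·90 + 0.8·20 = 34
C: 0.2·200 + 0.8·80 = 104
D: 0.2·240 + 0.8·60 = 96
E: 0.2·110 + 0.8·(-40) = -10
Highest Hurwicz score = 104 → C.

C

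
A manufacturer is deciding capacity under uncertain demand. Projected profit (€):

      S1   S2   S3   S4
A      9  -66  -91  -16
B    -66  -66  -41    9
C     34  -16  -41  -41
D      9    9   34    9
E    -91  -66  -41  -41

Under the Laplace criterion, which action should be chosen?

D

Row averages: A=-41, B=-41, C=-16, D=15.25, E=-59.75
Highest average = 15.25 → D.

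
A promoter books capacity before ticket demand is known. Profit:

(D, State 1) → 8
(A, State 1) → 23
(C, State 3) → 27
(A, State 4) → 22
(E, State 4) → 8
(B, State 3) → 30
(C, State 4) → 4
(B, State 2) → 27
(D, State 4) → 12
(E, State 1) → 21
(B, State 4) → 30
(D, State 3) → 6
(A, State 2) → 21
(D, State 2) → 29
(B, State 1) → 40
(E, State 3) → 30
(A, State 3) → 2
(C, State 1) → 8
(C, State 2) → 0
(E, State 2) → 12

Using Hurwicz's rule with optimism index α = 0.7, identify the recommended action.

A: 0.7·23 + 0.3·2 = 16.7
B: 0.7·40 + 0.3·27 = 36.1
C: 0.7·27 + 0.3·0 = 18.9
D: 0.7·29 + 0.3·6 = 22.1
E: 0.7·30 + 0.3·8 = 23.4
Highest Hurwicz score = 36.1 → B.

B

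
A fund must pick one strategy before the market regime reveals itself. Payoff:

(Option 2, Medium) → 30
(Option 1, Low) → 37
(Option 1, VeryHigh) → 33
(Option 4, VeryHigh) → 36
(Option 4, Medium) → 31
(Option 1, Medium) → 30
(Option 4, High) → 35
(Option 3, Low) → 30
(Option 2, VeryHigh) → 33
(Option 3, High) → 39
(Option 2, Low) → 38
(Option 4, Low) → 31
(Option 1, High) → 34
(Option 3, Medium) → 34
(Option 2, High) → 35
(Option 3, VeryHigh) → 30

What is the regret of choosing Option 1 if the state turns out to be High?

Best payoff under High is 39.
Regret = 39 − 34 = 5.

5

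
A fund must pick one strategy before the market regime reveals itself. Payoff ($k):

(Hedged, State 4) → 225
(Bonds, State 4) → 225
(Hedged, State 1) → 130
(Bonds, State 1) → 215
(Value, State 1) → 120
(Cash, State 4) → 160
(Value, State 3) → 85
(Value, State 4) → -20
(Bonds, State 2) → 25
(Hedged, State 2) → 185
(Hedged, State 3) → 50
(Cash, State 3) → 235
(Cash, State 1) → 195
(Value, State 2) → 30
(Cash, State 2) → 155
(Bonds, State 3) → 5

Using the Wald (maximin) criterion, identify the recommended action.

Cash

Row minima: Value=-20, Hedged=50, Bonds=5, Cash=155
Best worst-case = 155 → Cash.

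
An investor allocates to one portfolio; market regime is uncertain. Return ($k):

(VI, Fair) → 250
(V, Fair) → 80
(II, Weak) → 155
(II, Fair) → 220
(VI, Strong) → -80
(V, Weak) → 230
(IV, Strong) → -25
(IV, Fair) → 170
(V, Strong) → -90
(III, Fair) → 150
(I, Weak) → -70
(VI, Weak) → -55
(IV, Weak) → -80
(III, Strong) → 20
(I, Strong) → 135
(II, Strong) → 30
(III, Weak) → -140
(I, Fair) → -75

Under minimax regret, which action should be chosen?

II

Column bests: Weak=230, Fair=250, Strong=135.
I regrets: 300, 325, 0 → max 325
II regrets: 75, 30, 105 → max 105
III regrets: 370, 100, 115 → max 370
IV regrets: 310, 80, 160 → max 310
V regrets: 0, 170, 225 → max 225
VI regrets: 285, 0, 215 → max 285
Smallest max regret = 105 → II.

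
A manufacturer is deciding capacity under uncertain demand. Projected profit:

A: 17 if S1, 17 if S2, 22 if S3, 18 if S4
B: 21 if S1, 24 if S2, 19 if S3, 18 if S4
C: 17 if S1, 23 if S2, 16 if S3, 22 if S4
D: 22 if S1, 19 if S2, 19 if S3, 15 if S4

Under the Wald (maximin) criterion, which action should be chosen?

Row minima: A=17, B=18, C=16, D=15
Best worst-case = 18 → B.

B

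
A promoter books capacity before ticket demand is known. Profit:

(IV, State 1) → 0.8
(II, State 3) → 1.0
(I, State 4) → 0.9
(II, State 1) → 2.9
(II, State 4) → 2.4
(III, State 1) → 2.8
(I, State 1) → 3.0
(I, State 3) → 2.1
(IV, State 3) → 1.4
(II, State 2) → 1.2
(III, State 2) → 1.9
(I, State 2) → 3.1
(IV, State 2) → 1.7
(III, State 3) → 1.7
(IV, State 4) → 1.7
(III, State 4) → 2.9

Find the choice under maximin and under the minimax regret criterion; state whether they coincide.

Row minima: I=0.9, II=1.0, III=1.7, IV=0.8
Best worst-case = 1.7 → III.
Column bests: State 1=3.0, State 2=3.1, State 3=2.1, State 4=2.9.
I regrets: 0.0, 0.0, 0.0, 2.0 → max 2.0
II regrets: 0.1, 1.9, 1.1, 0.5 → max 1.9
III regrets: 0.2, 1.2, 0.4, 0.0 → max 1.2
IV regrets: 2.2, 1.4, 0.7, 1.2 → max 2.2
Smallest max regret = 1.2 → III.

maximin → III; minimax regret → III (agree)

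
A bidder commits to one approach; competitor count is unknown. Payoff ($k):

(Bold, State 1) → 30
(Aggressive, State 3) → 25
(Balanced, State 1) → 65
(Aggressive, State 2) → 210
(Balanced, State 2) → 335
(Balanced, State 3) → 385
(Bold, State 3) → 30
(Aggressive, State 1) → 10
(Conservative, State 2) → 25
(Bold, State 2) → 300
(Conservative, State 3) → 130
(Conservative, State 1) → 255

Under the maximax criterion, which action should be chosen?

Balanced

Row maxima: Conservative=255, Balanced=385, Aggressive=210, Bold=300
Best best-case = 385 → Balanced.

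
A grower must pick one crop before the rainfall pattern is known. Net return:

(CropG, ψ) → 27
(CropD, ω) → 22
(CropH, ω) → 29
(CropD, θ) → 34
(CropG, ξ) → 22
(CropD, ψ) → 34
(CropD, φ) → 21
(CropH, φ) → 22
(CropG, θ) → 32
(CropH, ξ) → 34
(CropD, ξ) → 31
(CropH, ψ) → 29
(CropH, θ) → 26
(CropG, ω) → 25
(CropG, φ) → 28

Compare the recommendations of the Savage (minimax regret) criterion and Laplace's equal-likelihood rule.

minimax regret → CropD; laplace → CropD (agree)

Column bests: θ=34, φ=28, ψ=34, ω=29, ξ=34.
CropD regrets: 0, 7, 0, 7, 3 → max 7
CropG regrets: 2, 0, 7, 4, 12 → max 12
CropH regrets: 8, 6, 5, 0, 0 → max 8
Smallest max regret = 7 → CropD.
Row averages: CropD=28.4, CropG=26.8, CropH=28
Highest average = 28.4 → CropD.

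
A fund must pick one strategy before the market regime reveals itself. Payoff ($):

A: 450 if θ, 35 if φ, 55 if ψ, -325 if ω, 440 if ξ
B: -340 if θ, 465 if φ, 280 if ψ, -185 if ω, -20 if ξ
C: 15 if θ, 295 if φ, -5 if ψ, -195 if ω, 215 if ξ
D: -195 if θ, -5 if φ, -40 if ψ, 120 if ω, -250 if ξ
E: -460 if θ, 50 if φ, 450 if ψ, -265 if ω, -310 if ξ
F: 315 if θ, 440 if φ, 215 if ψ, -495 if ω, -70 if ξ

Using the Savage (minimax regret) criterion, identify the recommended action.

Column bests: θ=450, φ=465, ψ=450, ω=120, ξ=440.
A regrets: 0, 430, 395, 445, 0 → max 445
B regrets: 790, 0, 170, 305, 460 → max 790
C regrets: 435, 170, 455, 315, 225 → max 455
D regrets: 645, 470, 490, 0, 690 → max 690
E regrets: 910, 415, 0, 385, 750 → max 910
F regrets: 135, 25, 235, 615, 510 → max 615
Smallest max regret = 445 → A.

A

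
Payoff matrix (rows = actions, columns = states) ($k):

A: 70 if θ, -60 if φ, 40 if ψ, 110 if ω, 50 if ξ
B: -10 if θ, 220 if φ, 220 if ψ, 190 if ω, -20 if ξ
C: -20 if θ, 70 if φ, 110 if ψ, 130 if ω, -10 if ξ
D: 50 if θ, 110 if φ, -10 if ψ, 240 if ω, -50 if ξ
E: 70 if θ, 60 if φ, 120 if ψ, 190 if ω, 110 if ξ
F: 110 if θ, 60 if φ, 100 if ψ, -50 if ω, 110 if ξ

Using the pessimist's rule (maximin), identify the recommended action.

Row minima: A=-60, B=-20, C=-20, D=-50, E=60, F=-50
Best worst-case = 60 → E.

E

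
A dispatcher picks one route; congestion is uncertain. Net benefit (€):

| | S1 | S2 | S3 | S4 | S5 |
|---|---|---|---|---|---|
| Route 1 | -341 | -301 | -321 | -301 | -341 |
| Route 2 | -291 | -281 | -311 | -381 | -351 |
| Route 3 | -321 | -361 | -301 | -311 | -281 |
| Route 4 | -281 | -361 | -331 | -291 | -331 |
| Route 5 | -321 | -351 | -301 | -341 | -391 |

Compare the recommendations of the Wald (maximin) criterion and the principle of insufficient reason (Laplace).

maximin → Route 1; laplace → Route 3 (disagree)

Row minima: Route 1=-341, Route 2=-381, Route 3=-361, Route 4=-361, Route 5=-391
Best worst-case = -341 → Route 1.
Row averages: Route 1=-321, Route 2=-323, Route 3=-315, Route 4=-319, Route 5=-341
Highest average = -315 → Route 3.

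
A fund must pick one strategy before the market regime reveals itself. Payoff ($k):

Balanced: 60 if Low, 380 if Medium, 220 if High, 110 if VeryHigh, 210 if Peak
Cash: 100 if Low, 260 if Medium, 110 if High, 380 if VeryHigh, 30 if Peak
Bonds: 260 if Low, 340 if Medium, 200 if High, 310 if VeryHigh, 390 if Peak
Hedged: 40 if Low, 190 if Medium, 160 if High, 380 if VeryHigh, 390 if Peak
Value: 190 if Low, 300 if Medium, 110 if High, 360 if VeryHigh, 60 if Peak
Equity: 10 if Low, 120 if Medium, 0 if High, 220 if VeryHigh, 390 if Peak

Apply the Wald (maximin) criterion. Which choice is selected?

Bonds

Row minima: Balanced=60, Cash=30, Bonds=200, Hedged=40, Value=60, Equity=0
Best worst-case = 200 → Bonds.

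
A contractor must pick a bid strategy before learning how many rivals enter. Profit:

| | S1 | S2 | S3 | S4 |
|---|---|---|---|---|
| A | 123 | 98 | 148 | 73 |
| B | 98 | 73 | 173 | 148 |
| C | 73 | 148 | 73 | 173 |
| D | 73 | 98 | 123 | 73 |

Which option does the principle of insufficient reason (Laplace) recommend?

Row averages: A=110.5, B=123, C=116.75, D=91.75
Highest average = 123 → B.

B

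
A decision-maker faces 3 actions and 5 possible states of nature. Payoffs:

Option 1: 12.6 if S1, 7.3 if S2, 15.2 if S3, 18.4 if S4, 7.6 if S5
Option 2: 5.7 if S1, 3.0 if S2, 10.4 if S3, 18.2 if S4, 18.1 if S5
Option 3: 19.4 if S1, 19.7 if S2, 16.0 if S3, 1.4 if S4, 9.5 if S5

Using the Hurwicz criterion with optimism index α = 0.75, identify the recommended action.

Option 1: 0.75·18.4 + 0.25·7.3 = 15.625
Option 2: 0.75·18.2 + 0.25·3.0 = 14.4
Option 3: 0.75·19.7 + 0.25·1.4 = 15.125
Highest Hurwicz score = 15.625 → Option 1.

Option 1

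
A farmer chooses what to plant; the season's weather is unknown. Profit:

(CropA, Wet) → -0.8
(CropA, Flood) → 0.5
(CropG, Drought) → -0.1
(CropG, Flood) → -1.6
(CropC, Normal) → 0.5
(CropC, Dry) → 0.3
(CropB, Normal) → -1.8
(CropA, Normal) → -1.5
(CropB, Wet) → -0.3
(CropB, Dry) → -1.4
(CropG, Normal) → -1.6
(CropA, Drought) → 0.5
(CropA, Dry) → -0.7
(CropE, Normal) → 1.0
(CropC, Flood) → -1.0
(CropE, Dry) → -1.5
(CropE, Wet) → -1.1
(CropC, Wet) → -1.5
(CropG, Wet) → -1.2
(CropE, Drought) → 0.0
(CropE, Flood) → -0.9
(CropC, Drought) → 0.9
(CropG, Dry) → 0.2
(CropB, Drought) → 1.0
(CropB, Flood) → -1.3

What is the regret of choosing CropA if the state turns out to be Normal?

2.5

Best payoff under Normal is 1.0.
Regret = 1.0 − (-1.5) = 2.5.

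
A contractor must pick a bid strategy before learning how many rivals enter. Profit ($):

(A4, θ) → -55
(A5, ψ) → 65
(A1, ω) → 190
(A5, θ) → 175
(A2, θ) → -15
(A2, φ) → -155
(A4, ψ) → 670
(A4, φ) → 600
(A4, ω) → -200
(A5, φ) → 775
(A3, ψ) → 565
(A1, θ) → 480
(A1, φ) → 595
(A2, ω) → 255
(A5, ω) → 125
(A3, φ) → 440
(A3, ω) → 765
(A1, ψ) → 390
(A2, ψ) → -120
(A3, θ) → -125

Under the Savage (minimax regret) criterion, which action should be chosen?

A1

Column bests: θ=480, φ=775, ψ=670, ω=765.
A1 regrets: 0, 180, 280, 575 → max 575
A2 regrets: 495, 930, 790, 510 → max 930
A3 regrets: 605, 335, 105, 0 → max 605
A4 regrets: 535, 175, 0, 965 → max 965
A5 regrets: 305, 0, 605, 640 → max 640
Smallest max regret = 575 → A1.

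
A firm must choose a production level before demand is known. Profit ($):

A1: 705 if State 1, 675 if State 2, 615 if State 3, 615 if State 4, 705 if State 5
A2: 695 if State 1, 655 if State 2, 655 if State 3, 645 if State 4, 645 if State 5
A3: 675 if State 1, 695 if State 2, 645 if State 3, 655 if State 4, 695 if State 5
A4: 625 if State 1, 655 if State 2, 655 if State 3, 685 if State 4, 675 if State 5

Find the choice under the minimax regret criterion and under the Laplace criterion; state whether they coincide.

minimax regret → A3; laplace → A3 (agree)

Column bests: State 1=705, State 2=695, State 3=655, State 4=685, State 5=705.
A1 regrets: 0, 20, 40, 70, 0 → max 70
A2 regrets: 10, 40, 0, 40, 60 → max 60
A3 regrets: 30, 0, 10, 30, 10 → max 30
A4 regrets: 80, 40, 0, 0, 30 → max 80
Smallest max regret = 30 → A3.
Row averages: A1=663, A2=659, A3=673, A4=659
Highest average = 673 → A3.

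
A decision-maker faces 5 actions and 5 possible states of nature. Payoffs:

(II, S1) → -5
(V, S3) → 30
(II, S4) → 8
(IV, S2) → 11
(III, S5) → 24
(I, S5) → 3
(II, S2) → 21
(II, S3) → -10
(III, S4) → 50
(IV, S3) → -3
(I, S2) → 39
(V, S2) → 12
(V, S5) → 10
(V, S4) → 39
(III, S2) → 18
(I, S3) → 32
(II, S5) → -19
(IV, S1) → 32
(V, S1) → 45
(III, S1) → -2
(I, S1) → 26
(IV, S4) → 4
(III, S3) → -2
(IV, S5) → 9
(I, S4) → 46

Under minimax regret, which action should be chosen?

Column bests: S1=45, S2=39, S3=32, S4=50, S5=24.
I regrets: 19, 0, 0, 4, 21 → max 21
II regrets: 50, 18, 42, 42, 43 → max 50
III regrets: 47, 21, 34, 0, 0 → max 47
IV regrets: 13, 28, 35, 46, 15 → max 46
V regrets: 0, 27, 2, 11, 14 → max 27
Smallest max regret = 21 → I.

I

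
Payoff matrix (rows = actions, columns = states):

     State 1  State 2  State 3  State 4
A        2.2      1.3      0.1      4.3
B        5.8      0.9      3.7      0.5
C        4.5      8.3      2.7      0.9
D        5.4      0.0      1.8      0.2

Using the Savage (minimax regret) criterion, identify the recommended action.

Column bests: State 1=5.8, State 2=8.3, State 3=3.7, State 4=4.3.
A regrets: 3.6, 7.0, 3.6, 0.0 → max 7.0
B regrets: 0.0, 7.4, 0.0, 3.8 → max 7.4
C regrets: 1.3, 0.0, 1.0, 3.4 → max 3.4
D regrets: 0.4, 8.3, 1.9, 4.1 → max 8.3
Smallest max regret = 3.4 → C.

C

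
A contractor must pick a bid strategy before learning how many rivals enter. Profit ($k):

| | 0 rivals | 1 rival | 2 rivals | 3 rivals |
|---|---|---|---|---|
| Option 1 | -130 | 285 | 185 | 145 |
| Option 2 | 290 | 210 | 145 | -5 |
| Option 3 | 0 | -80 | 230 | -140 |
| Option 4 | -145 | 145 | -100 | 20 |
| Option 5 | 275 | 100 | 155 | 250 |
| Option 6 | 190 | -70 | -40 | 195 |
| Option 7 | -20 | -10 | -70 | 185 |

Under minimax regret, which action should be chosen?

Option 5

Column bests: 0 rivals=290, 1 rival=285, 2 rivals=230, 3 rivals=250.
Option 1 regrets: 420, 0, 45, 105 → max 420
Option 2 regrets: 0, 75, 85, 255 → max 255
Option 3 regrets: 290, 365, 0, 390 → max 390
Option 4 regrets: 435, 140, 330, 230 → max 435
Option 5 regrets: 15, 185, 75, 0 → max 185
Option 6 regrets: 100, 355, 270, 55 → max 355
Option 7 regrets: 310, 295, 300, 65 → max 310
Smallest max regret = 185 → Option 5.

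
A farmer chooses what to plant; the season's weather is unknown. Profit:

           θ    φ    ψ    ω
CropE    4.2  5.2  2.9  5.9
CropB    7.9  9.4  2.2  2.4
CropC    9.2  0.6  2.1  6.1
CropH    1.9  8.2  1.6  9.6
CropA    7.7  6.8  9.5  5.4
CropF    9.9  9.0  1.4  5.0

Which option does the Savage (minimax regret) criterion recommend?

CropA

Column bests: θ=9.9, φ=9.4, ψ=9.5, ω=9.6.
CropE regrets: 5.7, 4.2, 6.6, 3.7 → max 6.6
CropB regrets: 2.0, 0.0, 7.3, 7.2 → max 7.3
CropC regrets: 0.7, 8.8, 7.4, 3.5 → max 8.8
CropH regrets: 8.0, 1.2, 7.9, 0.0 → max 8.0
CropA regrets: 2.2, 2.6, 0.0, 4.2 → max 4.2
CropF regrets: 0.0, 0.4, 8.1, 4.6 → max 8.1
Smallest max regret = 4.2 → CropA.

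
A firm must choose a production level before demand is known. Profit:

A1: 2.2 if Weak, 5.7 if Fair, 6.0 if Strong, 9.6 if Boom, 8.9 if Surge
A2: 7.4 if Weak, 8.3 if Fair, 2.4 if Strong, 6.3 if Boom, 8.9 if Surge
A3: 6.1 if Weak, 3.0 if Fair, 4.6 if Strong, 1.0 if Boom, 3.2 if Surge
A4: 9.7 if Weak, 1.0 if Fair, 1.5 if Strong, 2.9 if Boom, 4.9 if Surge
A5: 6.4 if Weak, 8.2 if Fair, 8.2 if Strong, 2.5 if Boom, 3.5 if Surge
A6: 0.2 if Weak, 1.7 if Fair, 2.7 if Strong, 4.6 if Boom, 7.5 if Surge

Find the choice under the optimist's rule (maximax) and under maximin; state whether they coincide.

Row maxima: A1=9.6, A2=8.9, A3=6.1, A4=9.7, A5=8.2, A6=7.5
Best best-case = 9.7 → A4.
Row minima: A1=2.2, A2=2.4, A3=1.0, A4=1.0, A5=2.5, A6=0.2
Best worst-case = 2.5 → A5.

maximax → A4; maximin → A5 (disagree)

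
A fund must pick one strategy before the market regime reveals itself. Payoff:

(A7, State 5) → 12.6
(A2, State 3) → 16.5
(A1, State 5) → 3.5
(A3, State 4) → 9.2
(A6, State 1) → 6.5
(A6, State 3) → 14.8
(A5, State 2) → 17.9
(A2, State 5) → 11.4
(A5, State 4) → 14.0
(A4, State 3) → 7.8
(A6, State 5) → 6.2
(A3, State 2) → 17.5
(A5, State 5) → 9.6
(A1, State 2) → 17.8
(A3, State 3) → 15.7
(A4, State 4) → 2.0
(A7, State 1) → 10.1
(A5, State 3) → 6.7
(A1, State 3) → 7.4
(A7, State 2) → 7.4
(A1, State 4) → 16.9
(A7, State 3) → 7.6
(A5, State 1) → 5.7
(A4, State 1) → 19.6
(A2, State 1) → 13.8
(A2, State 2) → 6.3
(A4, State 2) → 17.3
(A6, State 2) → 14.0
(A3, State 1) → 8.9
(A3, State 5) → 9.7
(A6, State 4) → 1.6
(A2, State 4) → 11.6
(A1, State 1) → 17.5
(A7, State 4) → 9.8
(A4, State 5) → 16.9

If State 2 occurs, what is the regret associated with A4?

0.6

Best payoff under State 2 is 17.9.
Regret = 17.9 − 17.3 = 0.6.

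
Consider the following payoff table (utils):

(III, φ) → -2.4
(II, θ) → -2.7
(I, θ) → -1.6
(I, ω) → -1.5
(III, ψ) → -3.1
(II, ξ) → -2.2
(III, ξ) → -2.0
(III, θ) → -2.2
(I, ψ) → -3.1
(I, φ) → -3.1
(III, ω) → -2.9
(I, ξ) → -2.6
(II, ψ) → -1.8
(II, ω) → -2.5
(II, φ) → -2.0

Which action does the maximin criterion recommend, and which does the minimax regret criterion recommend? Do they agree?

Row minima: I=-3.1, II=-2.7, III=-3.1
Best worst-case = -2.7 → II.
Column bests: θ=-1.6, φ=-2.0, ψ=-1.8, ω=-1.5, ξ=-2.0.
I regrets: 0.0, 1.1, 1.3, 0.0, 0.6 → max 1.3
II regrets: 1.1, 0.0, 0.0, 1.0, 0.2 → max 1.1
III regrets: 0.6, 0.4, 1.3, 1.4, 0.0 → max 1.4
Smallest max regret = 1.1 → II.

maximin → II; minimax regret → II (agree)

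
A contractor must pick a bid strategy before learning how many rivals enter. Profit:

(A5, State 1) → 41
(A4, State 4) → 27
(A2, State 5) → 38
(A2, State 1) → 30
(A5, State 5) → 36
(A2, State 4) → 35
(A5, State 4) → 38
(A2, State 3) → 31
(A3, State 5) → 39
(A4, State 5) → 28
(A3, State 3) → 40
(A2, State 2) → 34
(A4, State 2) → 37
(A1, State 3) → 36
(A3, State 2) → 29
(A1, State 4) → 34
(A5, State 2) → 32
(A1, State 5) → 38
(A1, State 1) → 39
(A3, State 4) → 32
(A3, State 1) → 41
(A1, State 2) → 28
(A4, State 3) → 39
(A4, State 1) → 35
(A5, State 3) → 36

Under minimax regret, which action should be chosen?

A5

Column bests: State 1=41, State 2=37, State 3=40, State 4=38, State 5=39.
A1 regrets: 2, 9, 4, 4, 1 → max 9
A2 regrets: 11, 3, 9, 3, 1 → max 11
A3 regrets: 0, 8, 0, 6, 0 → max 8
A4 regrets: 6, 0, 1, 11, 11 → max 11
A5 regrets: 0, 5, 4, 0, 3 → max 5
Smallest max regret = 5 → A5.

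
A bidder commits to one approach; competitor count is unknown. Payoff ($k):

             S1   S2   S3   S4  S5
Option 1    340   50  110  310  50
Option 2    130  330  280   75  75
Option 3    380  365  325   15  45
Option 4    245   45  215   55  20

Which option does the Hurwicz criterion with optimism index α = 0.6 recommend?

Option 3

Option 1: 0.6·340 + 0.4·50 = 224
Option 2: 0.6·330 + 0.4·75 = 228
Option 3: 0.6·380 + 0.4·15 = 234
Option 4: 0.6·245 + 0.4·20 = 155
Highest Hurwicz score = 234 → Option 3.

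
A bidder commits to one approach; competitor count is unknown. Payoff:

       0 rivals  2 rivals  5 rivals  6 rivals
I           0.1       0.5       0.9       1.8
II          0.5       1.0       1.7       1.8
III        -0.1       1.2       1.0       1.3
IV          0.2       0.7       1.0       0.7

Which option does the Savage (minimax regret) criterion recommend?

Column bests: 0 rivals=0.5, 2 rivals=1.2, 5 rivals=1.7, 6 rivals=1.8.
I regrets: 0.4, 0.7, 0.8, 0.0 → max 0.8
II regrets: 0.0, 0.2, 0.0, 0.0 → max 0.2
III regrets: 0.6, 0.0, 0.7, 0.5 → max 0.7
IV regrets: 0.3, 0.5, 0.7, 1.1 → max 1.1
Smallest max regret = 0.2 → II.

II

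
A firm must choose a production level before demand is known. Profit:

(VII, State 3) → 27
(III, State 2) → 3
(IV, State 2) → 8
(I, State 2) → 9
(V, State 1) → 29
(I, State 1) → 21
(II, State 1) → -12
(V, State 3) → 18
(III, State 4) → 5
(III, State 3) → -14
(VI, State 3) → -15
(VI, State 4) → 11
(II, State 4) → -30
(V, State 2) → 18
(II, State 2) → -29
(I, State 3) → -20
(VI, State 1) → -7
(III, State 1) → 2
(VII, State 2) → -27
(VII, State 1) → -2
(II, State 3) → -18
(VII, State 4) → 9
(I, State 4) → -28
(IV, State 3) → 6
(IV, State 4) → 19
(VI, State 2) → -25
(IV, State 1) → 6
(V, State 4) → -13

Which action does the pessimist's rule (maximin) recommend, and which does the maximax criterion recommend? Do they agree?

maximin → IV; maximax → V (disagree)

Row minima: I=-28, II=-30, III=-14, IV=6, V=-13, VI=-25, VII=-27
Best worst-case = 6 → IV.
Row maxima: I=21, II=-12, III=5, IV=19, V=29, VI=11, VII=27
Best best-case = 29 → V.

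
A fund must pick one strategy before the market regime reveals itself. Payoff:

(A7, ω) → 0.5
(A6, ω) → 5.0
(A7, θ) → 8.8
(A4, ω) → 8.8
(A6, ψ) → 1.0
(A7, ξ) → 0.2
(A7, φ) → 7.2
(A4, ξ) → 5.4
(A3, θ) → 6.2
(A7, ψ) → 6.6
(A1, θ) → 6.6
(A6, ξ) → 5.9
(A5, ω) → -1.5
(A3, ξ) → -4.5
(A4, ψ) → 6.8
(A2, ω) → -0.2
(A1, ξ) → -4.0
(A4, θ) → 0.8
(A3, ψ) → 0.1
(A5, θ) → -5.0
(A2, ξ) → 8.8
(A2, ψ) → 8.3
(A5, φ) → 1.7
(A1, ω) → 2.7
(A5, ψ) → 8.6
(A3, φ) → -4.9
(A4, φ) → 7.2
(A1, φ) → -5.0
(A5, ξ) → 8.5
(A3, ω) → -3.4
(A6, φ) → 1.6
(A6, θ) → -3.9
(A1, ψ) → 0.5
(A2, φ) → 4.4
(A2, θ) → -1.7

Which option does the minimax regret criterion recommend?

Column bests: θ=8.8, φ=7.2, ψ=8.6, ω=8.8, ξ=8.8.
A1 regrets: 2.2, 12.2, 8.1, 6.1, 12.8 → max 12.8
A2 regrets: 10.5, 2.8, 0.3, 9.0, 0.0 → max 10.5
A3 regrets: 2.6, 12.1, 8.5, 12.2, 13.3 → max 13.3
A4 regrets: 8.0, 0.0, 1.8, 0.0, 3.4 → max 8.0
A5 regrets: 13.8, 5.5, 0.0, 10.3, 0.3 → max 13.8
A6 regrets: 12.7, 5.6, 7.6, 3.8, 2.9 → max 12.7
A7 regrets: 0.0, 0.0, 2.0, 8.3, 8.6 → max 8.6
Smallest max regret = 8.0 → A4.

A4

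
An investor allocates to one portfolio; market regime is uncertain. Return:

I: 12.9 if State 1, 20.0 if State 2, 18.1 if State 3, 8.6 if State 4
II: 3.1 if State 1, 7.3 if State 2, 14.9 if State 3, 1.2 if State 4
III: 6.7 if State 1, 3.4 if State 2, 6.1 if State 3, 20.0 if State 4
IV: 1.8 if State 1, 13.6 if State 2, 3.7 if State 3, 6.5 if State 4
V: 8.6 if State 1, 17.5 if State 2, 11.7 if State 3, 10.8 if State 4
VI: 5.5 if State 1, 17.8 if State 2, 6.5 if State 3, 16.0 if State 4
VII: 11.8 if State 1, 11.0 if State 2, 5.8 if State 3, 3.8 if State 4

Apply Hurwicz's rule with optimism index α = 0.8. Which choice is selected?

I: 0.8·20.0 + 0.2·8.6 = 17.72
II: 0.8·14.9 + 0.2·1.2 = 12.16
III: 0.8·20.0 + 0.2·3.4 = 16.68
IV: 0.8·13.6 + 0.2·1.8 = 11.24
V: 0.8·17.5 + 0.2·8.6 = 15.72
VI: 0.8·17.8 + 0.2·5.5 = 15.34
VII: 0.8·11.8 + 0.2·3.8 = 10.2
Highest Hurwicz score = 17.72 → I.

I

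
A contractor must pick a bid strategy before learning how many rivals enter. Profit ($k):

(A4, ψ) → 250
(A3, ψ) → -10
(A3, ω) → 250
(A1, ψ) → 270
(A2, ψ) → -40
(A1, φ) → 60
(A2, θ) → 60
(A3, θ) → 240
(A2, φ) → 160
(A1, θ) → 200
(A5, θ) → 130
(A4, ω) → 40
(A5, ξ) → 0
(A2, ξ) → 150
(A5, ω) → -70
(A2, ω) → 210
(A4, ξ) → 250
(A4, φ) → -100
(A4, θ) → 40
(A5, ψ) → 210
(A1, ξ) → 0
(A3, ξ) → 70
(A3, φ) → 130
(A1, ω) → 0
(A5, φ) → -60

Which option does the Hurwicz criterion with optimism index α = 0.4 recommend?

A1

A1: 0.4·270 + 0.6·0 = 108
A2: 0.4·210 + 0.6·(-40) = 60
A3: 0.4·250 + 0.6·(-10) = 94
A4: 0.4·250 + 0.6·(-100) = 40
A5: 0.4·210 + 0.6·(-70) = 42
Highest Hurwicz score = 108 → A1.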